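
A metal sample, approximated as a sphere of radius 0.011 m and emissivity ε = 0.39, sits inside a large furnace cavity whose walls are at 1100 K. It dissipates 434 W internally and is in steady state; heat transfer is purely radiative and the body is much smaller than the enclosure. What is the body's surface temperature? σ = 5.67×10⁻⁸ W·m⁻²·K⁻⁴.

For a small grey body in a large enclosure, net radiated power = εσA(T⁴ − T_w⁴).
Steady state: P = εσA(T⁴ − T_w⁴) with A = 4πr² = 0.001521 m².
T⁴ = P/(εσA) + T_w⁴ = 434/(0.39·5.67×10⁻⁸·0.001521) + (1100)⁴
    = 1.291×10¹³ + 1.464×10¹² = 1.437×10¹³ K⁴.

T ≈ 1950 K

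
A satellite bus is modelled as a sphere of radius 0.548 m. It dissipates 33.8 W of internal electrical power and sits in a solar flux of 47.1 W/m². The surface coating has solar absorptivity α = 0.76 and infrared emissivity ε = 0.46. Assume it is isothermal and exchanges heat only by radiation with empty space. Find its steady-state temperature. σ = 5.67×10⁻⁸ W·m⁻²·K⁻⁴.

At steady state, absorbed solar power + internal power = radiated power.
Absorbed: α·S·A_cross = 0.76·47.1·0.9434 = 33.77 W (cross-section πr²).
Total input = 33.77 + 33.8 = 67.57 W.
Radiated: εσ·A_surf·T⁴ with A_surf = 4πr² = 3.774 m².
T⁴ = 67.57/(0.46·5.67×10⁻⁸·3.774) = 6.865×10⁸ K⁴.

T ≈ 162 K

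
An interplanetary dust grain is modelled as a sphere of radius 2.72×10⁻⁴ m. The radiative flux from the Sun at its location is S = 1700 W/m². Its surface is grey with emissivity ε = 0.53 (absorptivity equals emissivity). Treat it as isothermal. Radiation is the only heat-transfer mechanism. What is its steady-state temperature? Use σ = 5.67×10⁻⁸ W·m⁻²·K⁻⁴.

T ≈ 294 K

At equilibrium, absorbed power = emitted power.
Absorbing cross-section = πr² = 2.324×10⁻⁷ m²; emitting surface = 4πr² = 9.297×10⁻⁷ m² (ratio 4).
εS·A_cross = εσ·A_surf·T⁴  ⇒  T⁴ = S/(4σ)   (ε cancels).
T⁴ = 1700/(4·5.67×10⁻⁸) = 7.496×10⁹ K⁴.
T = (7.496×10⁹)^(1/4).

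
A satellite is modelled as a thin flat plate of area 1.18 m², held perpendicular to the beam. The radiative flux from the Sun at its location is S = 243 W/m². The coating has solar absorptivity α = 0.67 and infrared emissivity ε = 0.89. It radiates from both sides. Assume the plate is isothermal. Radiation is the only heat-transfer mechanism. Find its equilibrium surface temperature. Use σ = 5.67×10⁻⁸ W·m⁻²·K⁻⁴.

At equilibrium, absorbed power = emitted power.
Absorbing cross-section = A = 1.180 m²; emitting surface = 2A = 2.360 m² (ratio 2).
αS·A_cross = εσ·A_surf·T⁴  ⇒  T⁴ = αS/(ε·2σ).
T⁴ = 0.670·243/(0.89·2·5.67×10⁻⁸) = 1.613×10⁹ K⁴.
T = (1.613×10⁹)^(1/4).

T ≈ 200 K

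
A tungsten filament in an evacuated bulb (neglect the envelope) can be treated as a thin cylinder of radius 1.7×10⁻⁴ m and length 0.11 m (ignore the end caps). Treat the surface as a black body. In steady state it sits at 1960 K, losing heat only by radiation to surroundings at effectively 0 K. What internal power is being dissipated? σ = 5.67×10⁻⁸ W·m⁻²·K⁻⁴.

Steady state: P = εσA T⁴.
A = 2πrL = 1.175×10⁻⁴ m²; T⁴ = (1960)⁴ = 1.476×10¹³ K⁴.
P = 1.0 × 5.67×10⁻⁸ × 1.175×10⁻⁴ × 1.476×10¹³.

P ≈ 98.3 W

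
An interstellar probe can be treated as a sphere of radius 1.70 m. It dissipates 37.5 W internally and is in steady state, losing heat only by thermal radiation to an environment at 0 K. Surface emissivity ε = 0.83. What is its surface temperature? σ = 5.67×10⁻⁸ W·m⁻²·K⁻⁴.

T ≈ 68.4 K

Steady state: internal power = radiated power, P = εσA T⁴.
Radiating area A = 4πr² = 36.32 m².
T⁴ = P/(εσA) = 37.5/(0.83·5.67×10⁻⁸·36.32) = 2.194×10⁷ K⁴.
T = (2.194×10⁷)^(1/4).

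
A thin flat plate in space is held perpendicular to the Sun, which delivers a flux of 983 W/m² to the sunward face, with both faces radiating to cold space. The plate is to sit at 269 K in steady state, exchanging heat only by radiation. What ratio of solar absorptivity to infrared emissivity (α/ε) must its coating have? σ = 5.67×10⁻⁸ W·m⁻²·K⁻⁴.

Balance: αS·A = εσ·2A·T⁴ ⇒ α/ε = 2σT⁴/S.
α/ε = 2·5.67×10⁻⁸·(269)⁴/983 = 2·5.67×10⁻⁸·5.236×10⁹/983.

α/ε ≈ 0.604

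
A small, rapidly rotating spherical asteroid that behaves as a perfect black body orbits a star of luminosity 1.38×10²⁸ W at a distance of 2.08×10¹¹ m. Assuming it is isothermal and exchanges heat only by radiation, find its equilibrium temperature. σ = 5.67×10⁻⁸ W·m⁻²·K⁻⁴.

First find the stellar flux at distance d: S = L/(4πd²) = 1.38×10²⁸/(4π·(2.08×10¹¹)²) = 25380 W/m².
For an isothermal sphere, absorbed (1−a)S·πr² = emitted σ·4πr²·T⁴, so T⁴ = (1−a)S/(4σ).
T⁴ = 1.00·25380/(4·5.67×10⁻⁸) = 1.119×10¹¹ K⁴.

T ≈ 578 K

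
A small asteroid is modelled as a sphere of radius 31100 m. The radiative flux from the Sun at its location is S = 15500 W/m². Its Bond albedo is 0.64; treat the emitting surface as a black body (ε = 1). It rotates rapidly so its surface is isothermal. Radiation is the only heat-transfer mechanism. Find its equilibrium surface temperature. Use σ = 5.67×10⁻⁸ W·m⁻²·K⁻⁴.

At equilibrium, absorbed power = emitted power.
Absorbing cross-section = πr² = 3.039×10⁹ m²; emitting surface = 4πr² = 1.215×10¹⁰ m² (ratio 4).
(1−a)S·A_cross = εσ·A_surf·T⁴  ⇒  T⁴ = (1−a)S/(4σ).
T⁴ = 0.360·15500/(4·5.67×10⁻⁸) = 2.460×10¹⁰ K⁴.
T = (2.460×10¹⁰)^(1/4).

T ≈ 396 K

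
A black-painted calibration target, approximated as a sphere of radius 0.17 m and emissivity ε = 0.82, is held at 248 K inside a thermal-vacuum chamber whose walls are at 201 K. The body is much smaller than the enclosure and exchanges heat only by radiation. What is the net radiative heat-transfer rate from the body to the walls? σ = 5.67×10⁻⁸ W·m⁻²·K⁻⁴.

P_net ≈ 36.3 W

For a small grey body in a large enclosure: P_net = εσA(T_body⁴ − T_wall⁴).
A = 4πr² = 0.3632 m²; T_body⁴ − T_wall⁴ = 3.783×10⁹ − 1.632×10⁹ = 2.151×10⁹ K⁴.
|P_net| = 0.82·5.67×10⁻⁸·0.3632·2.151×10⁹.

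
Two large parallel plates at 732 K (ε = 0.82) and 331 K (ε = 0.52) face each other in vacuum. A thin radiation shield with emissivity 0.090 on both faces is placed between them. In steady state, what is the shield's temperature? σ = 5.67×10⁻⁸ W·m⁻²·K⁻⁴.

T_s ≈ 626 K

In steady state the net flux on the hot side equals that on the cold side.
σ(T₁⁴−T_s⁴)/D₁ = σ(T_s⁴−T₂⁴)/D₂, with D₁ = 1/ε₁+1/ε_s−1 = 11.33, D₂ = 1/ε_s+1/ε₂−1 = 12.03.
Solve for T_s⁴: T_s⁴ = (D₂·T₁⁴ + D₁·T₂⁴)/(D₁+D₂) = 1.537×10¹¹ K⁴.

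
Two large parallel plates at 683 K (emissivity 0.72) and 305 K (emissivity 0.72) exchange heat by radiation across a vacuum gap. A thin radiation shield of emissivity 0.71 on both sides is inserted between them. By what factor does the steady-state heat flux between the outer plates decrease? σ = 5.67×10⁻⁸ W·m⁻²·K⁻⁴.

Without shield: q₀ = σΔ(T⁴)/(1/ε₁+1/ε₂−1) with denominator 1.778.
With shield the two gaps are in series; the resistances add: (1/ε₁+1/ε_s−1)+(1/ε_s+1/ε₂−1) = 1.797+1.797 = 3.595.
Heat-flux ratio q₀/q = 3.595/1.778.

factor ≈ 2.02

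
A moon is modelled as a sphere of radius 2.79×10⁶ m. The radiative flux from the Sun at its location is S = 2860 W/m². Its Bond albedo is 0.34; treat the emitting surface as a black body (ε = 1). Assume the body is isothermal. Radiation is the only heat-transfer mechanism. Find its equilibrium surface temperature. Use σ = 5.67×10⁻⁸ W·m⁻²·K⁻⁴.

T ≈ 302 K

At equilibrium, absorbed power = emitted power.
Absorbing cross-section = πr² = 2.445×10¹³ m²; emitting surface = 4πr² = 9.782×10¹³ m² (ratio 4).
(1−a)S·A_cross = εσ·A_surf·T⁴  ⇒  T⁴ = (1−a)S/(4σ).
T⁴ = 0.660·2860/(4·5.67×10⁻⁸) = 8.323×10⁹ K⁴.
T = (8.323×10⁹)^(1/4).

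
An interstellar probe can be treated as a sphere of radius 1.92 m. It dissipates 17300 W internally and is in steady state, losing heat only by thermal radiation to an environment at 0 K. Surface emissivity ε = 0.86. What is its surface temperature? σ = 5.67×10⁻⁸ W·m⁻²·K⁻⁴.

Steady state: internal power = radiated power, P = εσA T⁴.
Radiating area A = 4πr² = 46.32 m².
T⁴ = P/(εσA) = 17300/(0.86·5.67×10⁻⁸·46.32) = 7.659×10⁹ K⁴.
T = (7.659×10⁹)^(1/4).

T ≈ 296 K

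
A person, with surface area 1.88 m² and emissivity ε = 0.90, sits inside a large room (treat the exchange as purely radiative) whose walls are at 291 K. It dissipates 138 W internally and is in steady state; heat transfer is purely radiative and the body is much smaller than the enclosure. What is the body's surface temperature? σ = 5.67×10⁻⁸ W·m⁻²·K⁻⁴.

T ≈ 305 K

For a small grey body in a large enclosure, net radiated power = εσA(T⁴ − T_w⁴).
Steady state: P = εσA(T⁴ − T_w⁴) with A = 1.88 m².
T⁴ = P/(εσA) + T_w⁴ = 138/(0.90·5.67×10⁻⁸·1.880) + (291)⁴
    = 1.438×10⁹ + 7.171×10⁹ = 8.609×10⁹ K⁴.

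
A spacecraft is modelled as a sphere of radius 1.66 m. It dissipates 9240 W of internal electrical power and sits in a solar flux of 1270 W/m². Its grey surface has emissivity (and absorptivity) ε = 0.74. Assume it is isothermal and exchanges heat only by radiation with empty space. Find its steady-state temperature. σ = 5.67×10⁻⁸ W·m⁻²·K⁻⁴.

At steady state, absorbed solar power + internal power = radiated power.
Absorbed: α·S·A_cross = 0.74·1270·8.657 = 8136 W (cross-section πr²).
Total input = 8136 + 9240 = 17380 W.
Radiated: εσ·A_surf·T⁴ with A_surf = 4πr² = 34.63 m².
T⁴ = 17380/(0.74·5.67×10⁻⁸·34.63) = 1.196×10¹⁰ K⁴.

T ≈ 331 K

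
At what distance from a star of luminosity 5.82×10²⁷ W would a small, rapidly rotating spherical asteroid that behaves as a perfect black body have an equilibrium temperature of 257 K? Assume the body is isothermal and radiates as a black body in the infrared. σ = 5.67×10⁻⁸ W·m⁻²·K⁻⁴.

d ≈ 6.84×10¹¹ m

For an isothermal black-emitting sphere, (1−a)S·πr² = σ·4πr²·T⁴ ⇒ S = 4σT⁴/(1−a).
S = 4·5.67×10⁻⁸·(257)⁴/1.00 = 989.4 W/m².
Flux falls as S = L/(4πd²), so d = √(L/(4πS)) = √(5.82×10²⁷/(4π·989.4)).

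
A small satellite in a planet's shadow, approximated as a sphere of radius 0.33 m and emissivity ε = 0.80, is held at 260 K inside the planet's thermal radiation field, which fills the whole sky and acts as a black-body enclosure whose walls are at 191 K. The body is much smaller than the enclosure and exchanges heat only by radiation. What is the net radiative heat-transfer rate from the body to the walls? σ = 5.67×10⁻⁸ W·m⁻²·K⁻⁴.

P_net ≈ 201 W

For a small grey body in a large enclosure: P_net = εσA(T_body⁴ − T_wall⁴).
A = 4πr² = 1.368 m²; T_body⁴ − T_wall⁴ = 4.570×10⁹ − 1.331×10⁹ = 3.239×10⁹ K⁴.
|P_net| = 0.80·5.67×10⁻⁸·1.368·3.239×10⁹.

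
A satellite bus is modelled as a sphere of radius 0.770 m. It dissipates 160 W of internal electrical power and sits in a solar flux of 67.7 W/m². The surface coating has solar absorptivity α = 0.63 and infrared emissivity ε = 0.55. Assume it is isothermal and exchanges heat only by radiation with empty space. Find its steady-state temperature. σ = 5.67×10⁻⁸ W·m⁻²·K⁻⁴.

T ≈ 179 K

At steady state, absorbed solar power + internal power = radiated power.
Absorbed: α·S·A_cross = 0.63·67.7·1.863 = 79.44 W (cross-section πr²).
Total input = 79.44 + 160 = 239.4 W.
Radiated: εσ·A_surf·T⁴ with A_surf = 4πr² = 7.451 m².
T⁴ = 239.4/(0.55·5.67×10⁻⁸·7.451) = 1.031×10⁹ K⁴.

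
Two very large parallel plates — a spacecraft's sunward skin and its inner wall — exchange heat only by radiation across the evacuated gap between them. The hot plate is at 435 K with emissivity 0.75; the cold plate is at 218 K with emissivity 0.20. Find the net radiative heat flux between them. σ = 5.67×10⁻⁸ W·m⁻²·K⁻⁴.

q ≈ 357 W/m²

For two infinite grey parallel plates, q = σ(T₁⁴ − T₂⁴)/(1/ε₁ + 1/ε₂ − 1).
T₁⁴ − T₂⁴ = 3.581×10¹⁰ − 2.259×10⁹ = 3.355×10¹⁰ K⁴.
1/ε₁ + 1/ε₂ − 1 = 1.333 + 5.000 − 1 = 5.333.
q = 5.67×10⁻⁸ × 3.355×10¹⁰ / 5.333.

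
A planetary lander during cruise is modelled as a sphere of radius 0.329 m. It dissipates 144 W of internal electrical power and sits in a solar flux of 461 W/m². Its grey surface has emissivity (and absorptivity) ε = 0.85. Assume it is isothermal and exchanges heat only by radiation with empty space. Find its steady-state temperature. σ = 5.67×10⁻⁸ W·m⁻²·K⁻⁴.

T ≈ 255 K

At steady state, absorbed solar power + internal power = radiated power.
Absorbed: α·S·A_cross = 0.85·461·0.3400 = 133.2 W (cross-section πr²).
Total input = 133.2 + 144 = 277.2 W.
Radiated: εσ·A_surf·T⁴ with A_surf = 4πr² = 1.360 m².
T⁴ = 277.2/(0.85·5.67×10⁻⁸·1.360) = 4.229×10⁹ K⁴.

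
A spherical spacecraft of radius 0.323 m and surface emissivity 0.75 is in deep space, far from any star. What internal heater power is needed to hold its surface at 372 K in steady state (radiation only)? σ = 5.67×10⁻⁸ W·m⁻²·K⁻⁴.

P = εσ·4πr²·T⁴.
4πr² = 1.311 m²; T⁴ = 1.915×10¹⁰ K⁴.
P = 0.75·5.67×10⁻⁸·1.311·1.915×10¹⁰.

P ≈ 1070 W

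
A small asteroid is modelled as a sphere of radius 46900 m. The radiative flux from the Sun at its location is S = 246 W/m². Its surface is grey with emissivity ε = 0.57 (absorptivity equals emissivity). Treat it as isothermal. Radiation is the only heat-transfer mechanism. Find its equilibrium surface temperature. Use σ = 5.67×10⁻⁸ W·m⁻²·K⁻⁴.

T ≈ 181 K

At equilibrium, absorbed power = emitted power.
Absorbing cross-section = πr² = 6.910×10⁹ m²; emitting surface = 4πr² = 2.764×10¹⁰ m² (ratio 4).
εS·A_cross = εσ·A_surf·T⁴  ⇒  T⁴ = S/(4σ)   (ε cancels).
T⁴ = 246/(4·5.67×10⁻⁸) = 1.085×10⁹ K⁴.
T = (1.085×10⁹)^(1/4).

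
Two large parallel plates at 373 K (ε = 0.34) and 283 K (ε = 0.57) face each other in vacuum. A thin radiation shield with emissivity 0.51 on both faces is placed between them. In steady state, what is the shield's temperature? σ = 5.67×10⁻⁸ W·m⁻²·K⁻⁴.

In steady state the net flux on the hot side equals that on the cold side.
σ(T₁⁴−T_s⁴)/D₁ = σ(T_s⁴−T₂⁴)/D₂, with D₁ = 1/ε₁+1/ε_s−1 = 3.902, D₂ = 1/ε_s+1/ε₂−1 = 2.715.
Solve for T_s⁴: T_s⁴ = (D₂·T₁⁴ + D₁·T₂⁴)/(D₁+D₂) = 1.172×10¹⁰ K⁴.

T_s ≈ 329 K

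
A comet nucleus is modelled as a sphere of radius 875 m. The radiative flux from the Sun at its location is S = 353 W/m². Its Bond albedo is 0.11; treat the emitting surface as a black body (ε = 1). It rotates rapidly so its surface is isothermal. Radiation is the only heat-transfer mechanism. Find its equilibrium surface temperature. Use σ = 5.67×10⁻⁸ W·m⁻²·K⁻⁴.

T ≈ 193 K

At equilibrium, absorbed power = emitted power.
Absorbing cross-section = πr² = 2.405×10⁶ m²; emitting surface = 4πr² = 9.621×10⁶ m² (ratio 4).
(1−a)S·A_cross = εσ·A_surf·T⁴  ⇒  T⁴ = (1−a)S/(4σ).
T⁴ = 0.890·353/(4·5.67×10⁻⁸) = 1.385×10⁹ K⁴.
T = (1.385×10⁹)^(1/4).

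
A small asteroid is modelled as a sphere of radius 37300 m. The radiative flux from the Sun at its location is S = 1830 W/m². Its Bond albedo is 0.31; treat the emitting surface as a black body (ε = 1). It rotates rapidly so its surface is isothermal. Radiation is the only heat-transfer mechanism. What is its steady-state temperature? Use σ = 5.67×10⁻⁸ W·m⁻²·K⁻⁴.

At equilibrium, absorbed power = emitted power.
Absorbing cross-section = πr² = 4.371×10⁹ m²; emitting surface = 4πr² = 1.748×10¹⁰ m² (ratio 4).
(1−a)S·A_cross = εσ·A_surf·T⁴  ⇒  T⁴ = (1−a)S/(4σ).
T⁴ = 0.690·1830/(4·5.67×10⁻⁸) = 5.567×10⁹ K⁴.
T = (5.567×10⁹)^(1/4).

T ≈ 273 K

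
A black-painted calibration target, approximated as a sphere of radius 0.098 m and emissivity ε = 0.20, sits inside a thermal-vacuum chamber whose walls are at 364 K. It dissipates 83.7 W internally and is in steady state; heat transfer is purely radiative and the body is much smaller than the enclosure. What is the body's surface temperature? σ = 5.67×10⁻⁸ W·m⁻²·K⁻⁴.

For a small grey body in a large enclosure, net radiated power = εσA(T⁴ − T_w⁴).
Steady state: P = εσA(T⁴ − T_w⁴) with A = 4πr² = 0.1207 m².
T⁴ = P/(εσA) + T_w⁴ = 83.7/(0.20·5.67×10⁻⁸·0.1207) + (364)⁴
    = 6.116×10¹⁰ + 1.756×10¹⁰ = 7.871×10¹⁰ K⁴.

T ≈ 530 K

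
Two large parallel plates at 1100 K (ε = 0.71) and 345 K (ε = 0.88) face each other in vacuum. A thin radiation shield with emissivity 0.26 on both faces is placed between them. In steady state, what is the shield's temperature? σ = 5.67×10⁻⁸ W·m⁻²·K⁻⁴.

In steady state the net flux on the hot side equals that on the cold side.
σ(T₁⁴−T_s⁴)/D₁ = σ(T_s⁴−T₂⁴)/D₂, with D₁ = 1/ε₁+1/ε_s−1 = 4.255, D₂ = 1/ε_s+1/ε₂−1 = 3.983.
Solve for T_s⁴: T_s⁴ = (D₂·T₁⁴ + D₁·T₂⁴)/(D₁+D₂) = 7.152×10¹¹ K⁴.

T_s ≈ 920 K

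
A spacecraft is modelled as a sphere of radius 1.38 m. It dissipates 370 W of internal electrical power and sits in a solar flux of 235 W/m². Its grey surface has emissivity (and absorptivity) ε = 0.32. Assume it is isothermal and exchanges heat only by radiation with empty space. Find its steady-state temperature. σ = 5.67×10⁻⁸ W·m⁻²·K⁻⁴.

At steady state, absorbed solar power + internal power = radiated power.
Absorbed: α·S·A_cross = 0.32·235·5.983 = 449.9 W (cross-section πr²).
Total input = 449.9 + 370 = 819.9 W.
Radiated: εσ·A_surf·T⁴ with A_surf = 4πr² = 23.93 m².
T⁴ = 819.9/(0.32·5.67×10⁻⁸·23.93) = 1.888×10⁹ K⁴.

T ≈ 208 K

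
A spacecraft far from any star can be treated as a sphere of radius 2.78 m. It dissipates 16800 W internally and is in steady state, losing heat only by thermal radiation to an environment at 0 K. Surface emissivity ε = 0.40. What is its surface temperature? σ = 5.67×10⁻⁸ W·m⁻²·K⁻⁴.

T ≈ 296 K

Steady state: internal power = radiated power, P = εσA T⁴.
Radiating area A = 4πr² = 97.12 m².
T⁴ = P/(εσA) = 16800/(0.40·5.67×10⁻⁸·97.12) = 7.627×10⁹ K⁴.
T = (7.627×10⁹)^(1/4).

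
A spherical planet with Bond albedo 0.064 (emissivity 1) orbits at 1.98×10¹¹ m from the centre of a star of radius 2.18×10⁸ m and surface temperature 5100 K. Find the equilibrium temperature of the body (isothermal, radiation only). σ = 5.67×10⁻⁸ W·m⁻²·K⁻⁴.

T ≈ 118 K

The star's surface emits σT_*⁴; at distance d the flux is S = σT_*⁴(R_*/d)².
S = 5.67×10⁻⁸·(5100)⁴·(2.18×10⁸/1.98×10¹¹)² = 46.50 W/m².
For an isothermal sphere T⁴ = (1−a)S/(4σ) = 1.919×10⁸ K⁴.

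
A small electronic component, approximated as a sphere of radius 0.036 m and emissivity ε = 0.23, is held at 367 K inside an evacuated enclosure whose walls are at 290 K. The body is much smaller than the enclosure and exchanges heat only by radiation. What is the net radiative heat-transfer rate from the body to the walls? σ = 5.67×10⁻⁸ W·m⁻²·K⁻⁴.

For a small grey body in a large enclosure: P_net = εσA(T_body⁴ − T_wall⁴).
A = 4πr² = 0.01629 m²; T_body⁴ − T_wall⁴ = 1.814×10¹⁰ − 7.073×10⁹ = 1.107×10¹⁰ K⁴.
|P_net| = 0.23·5.67×10⁻⁸·0.01629·1.107×10¹⁰.

P_net ≈ 2.35 W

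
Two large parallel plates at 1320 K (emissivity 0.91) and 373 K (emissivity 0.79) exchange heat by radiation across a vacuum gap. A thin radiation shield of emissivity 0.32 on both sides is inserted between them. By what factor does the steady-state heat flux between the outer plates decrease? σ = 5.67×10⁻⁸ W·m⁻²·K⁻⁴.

factor ≈ 4.85

Without shield: q₀ = σΔ(T⁴)/(1/ε₁+1/ε₂−1) with denominator 1.365.
With shield the two gaps are in series; the resistances add: (1/ε₁+1/ε_s−1)+(1/ε_s+1/ε₂−1) = 3.224+3.391 = 6.615.
Heat-flux ratio q₀/q = 6.615/1.365.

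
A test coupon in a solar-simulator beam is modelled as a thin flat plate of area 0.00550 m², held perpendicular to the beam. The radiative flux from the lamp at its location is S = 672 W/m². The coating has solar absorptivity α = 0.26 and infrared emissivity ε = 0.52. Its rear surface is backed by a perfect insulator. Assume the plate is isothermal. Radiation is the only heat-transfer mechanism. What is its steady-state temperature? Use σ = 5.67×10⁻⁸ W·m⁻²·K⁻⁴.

T ≈ 277 K

At equilibrium, absorbed power = emitted power.
Absorbing cross-section = A = 0.005500 m²; emitting surface = A = 0.005500 m² (ratio 1).
αS·A_cross = εσ·A_surf·T⁴  ⇒  T⁴ = αS/(ε·1σ).
T⁴ = 0.260·672/(0.52·1·5.67×10⁻⁸) = 5.926×10⁹ K⁴.
T = (5.926×10⁹)^(1/4).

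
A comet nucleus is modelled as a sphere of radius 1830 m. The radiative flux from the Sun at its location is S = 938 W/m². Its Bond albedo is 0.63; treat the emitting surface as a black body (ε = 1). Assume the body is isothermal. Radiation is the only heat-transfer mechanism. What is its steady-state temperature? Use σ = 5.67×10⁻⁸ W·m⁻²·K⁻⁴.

T ≈ 198 K

At equilibrium, absorbed power = emitted power.
Absorbing cross-section = πr² = 1.052×10⁷ m²; emitting surface = 4πr² = 4.208×10⁷ m² (ratio 4).
(1−a)S·A_cross = εσ·A_surf·T⁴  ⇒  T⁴ = (1−a)S/(4σ).
T⁴ = 0.370·938/(4·5.67×10⁻⁸) = 1.530×10⁹ K⁴.
T = (1.530×10⁹)^(1/4).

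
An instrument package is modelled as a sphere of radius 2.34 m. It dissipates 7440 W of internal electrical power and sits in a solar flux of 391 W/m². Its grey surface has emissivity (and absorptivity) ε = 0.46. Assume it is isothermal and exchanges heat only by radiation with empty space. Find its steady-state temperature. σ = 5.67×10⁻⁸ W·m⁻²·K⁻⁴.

T ≈ 277 K

At steady state, absorbed solar power + internal power = radiated power.
Absorbed: α·S·A_cross = 0.46·391·17.20 = 3094 W (cross-section πr²).
Total input = 3094 + 7440 = 10530 W.
Radiated: εσ·A_surf·T⁴ with A_surf = 4πr² = 68.81 m².
T⁴ = 10530/(0.46·5.67×10⁻⁸·68.81) = 5.870×10⁹ K⁴.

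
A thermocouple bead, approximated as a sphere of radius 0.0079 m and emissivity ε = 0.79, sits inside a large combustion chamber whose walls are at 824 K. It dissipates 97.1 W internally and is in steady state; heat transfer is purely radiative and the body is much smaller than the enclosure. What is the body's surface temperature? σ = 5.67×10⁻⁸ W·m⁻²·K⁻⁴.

For a small grey body in a large enclosure, net radiated power = εσA(T⁴ − T_w⁴).
Steady state: P = εσA(T⁴ − T_w⁴) with A = 4πr² = 7.843×10⁻⁴ m².
T⁴ = P/(εσA) + T_w⁴ = 97.1/(0.79·5.67×10⁻⁸·7.843×10⁻⁴) + (824)⁴
    = 2.764×10¹² + 4.610×10¹¹ = 3.225×10¹² K⁴.

T ≈ 1340 K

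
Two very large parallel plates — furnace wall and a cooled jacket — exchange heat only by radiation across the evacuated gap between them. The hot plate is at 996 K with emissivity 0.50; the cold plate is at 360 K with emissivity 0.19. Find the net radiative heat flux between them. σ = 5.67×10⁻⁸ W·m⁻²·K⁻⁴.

For two infinite grey parallel plates, q = σ(T₁⁴ − T₂⁴)/(1/ε₁ + 1/ε₂ − 1).
T₁⁴ − T₂⁴ = 9.841×10¹¹ − 1.680×10¹⁰ = 9.673×10¹¹ K⁴.
1/ε₁ + 1/ε₂ − 1 = 2.000 + 5.263 − 1 = 6.263.
q = 5.67×10⁻⁸ × 9.673×10¹¹ / 6.263.

q ≈ 8760 W/m²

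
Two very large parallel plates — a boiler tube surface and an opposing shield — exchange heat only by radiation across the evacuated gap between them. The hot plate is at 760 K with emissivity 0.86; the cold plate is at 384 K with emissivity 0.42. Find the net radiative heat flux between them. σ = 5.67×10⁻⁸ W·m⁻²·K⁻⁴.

For two infinite grey parallel plates, q = σ(T₁⁴ − T₂⁴)/(1/ε₁ + 1/ε₂ − 1).
T₁⁴ − T₂⁴ = 3.336×10¹¹ − 2.174×10¹⁰ = 3.119×10¹¹ K⁴.
1/ε₁ + 1/ε₂ − 1 = 1.163 + 2.381 − 1 = 2.544.
q = 5.67×10⁻⁸ × 3.119×10¹¹ / 2.544.

q ≈ 6950 W/m²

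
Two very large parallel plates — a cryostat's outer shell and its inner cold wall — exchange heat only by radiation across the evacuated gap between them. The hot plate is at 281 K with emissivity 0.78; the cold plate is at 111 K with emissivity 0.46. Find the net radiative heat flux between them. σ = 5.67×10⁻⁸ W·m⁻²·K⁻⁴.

For two infinite grey parallel plates, q = σ(T₁⁴ − T₂⁴)/(1/ε₁ + 1/ε₂ − 1).
T₁⁴ − T₂⁴ = 6.235×10⁹ − 1.518×10⁸ = 6.083×10⁹ K⁴.
1/ε₁ + 1/ε₂ − 1 = 1.282 + 2.174 − 1 = 2.456.
q = 5.67×10⁻⁸ × 6.083×10⁹ / 2.456.

q ≈ 140 W/m²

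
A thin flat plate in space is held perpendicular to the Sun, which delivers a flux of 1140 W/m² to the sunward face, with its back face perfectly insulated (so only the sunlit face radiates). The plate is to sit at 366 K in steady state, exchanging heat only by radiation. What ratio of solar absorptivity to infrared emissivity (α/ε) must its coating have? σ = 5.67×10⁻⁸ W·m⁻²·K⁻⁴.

Balance: αS·A = εσ·1A·T⁴ ⇒ α/ε = σT⁴/S.
α/ε = 5.67×10⁻⁸·(366)⁴/1140 = 5.67×10⁻⁸·1.794×10¹⁰/1140.

α/ε ≈ 0.892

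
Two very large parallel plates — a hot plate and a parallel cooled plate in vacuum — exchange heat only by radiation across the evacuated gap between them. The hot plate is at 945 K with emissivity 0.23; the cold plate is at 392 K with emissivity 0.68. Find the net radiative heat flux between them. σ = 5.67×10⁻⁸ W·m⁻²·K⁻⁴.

For two infinite grey parallel plates, q = σ(T₁⁴ − T₂⁴)/(1/ε₁ + 1/ε₂ − 1).
T₁⁴ − T₂⁴ = 7.975×10¹¹ − 2.361×10¹⁰ = 7.739×10¹¹ K⁴.
1/ε₁ + 1/ε₂ − 1 = 4.348 + 1.471 − 1 = 4.818.
q = 5.67×10⁻⁸ × 7.739×10¹¹ / 4.818.

q ≈ 9110 W/m²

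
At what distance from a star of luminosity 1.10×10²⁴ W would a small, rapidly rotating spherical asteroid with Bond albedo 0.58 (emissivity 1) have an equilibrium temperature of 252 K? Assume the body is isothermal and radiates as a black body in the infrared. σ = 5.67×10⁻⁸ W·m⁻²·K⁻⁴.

d ≈ 6.34×10⁹ m

For an isothermal black-emitting sphere, (1−a)S·πr² = σ·4πr²·T⁴ ⇒ S = 4σT⁴/(1−a).
S = 4·5.67×10⁻⁸·(252)⁴/0.420 = 2178 W/m².
Flux falls as S = L/(4πd²), so d = √(L/(4πS)) = √(1.10×10²⁴/(4π·2178)).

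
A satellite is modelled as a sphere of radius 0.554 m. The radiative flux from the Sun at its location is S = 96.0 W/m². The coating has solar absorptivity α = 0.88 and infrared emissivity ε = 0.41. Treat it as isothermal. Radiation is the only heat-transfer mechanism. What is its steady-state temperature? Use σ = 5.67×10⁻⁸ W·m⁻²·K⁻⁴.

T ≈ 174 K

At equilibrium, absorbed power = emitted power.
Absorbing cross-section = πr² = 0.9642 m²; emitting surface = 4πr² = 3.857 m² (ratio 4).
αS·A_cross = εσ·A_surf·T⁴  ⇒  T⁴ = αS/(ε·4σ).
T⁴ = 0.880·96.0/(0.41·4·5.67×10⁻⁸) = 9.085×10⁸ K⁴.
T = (9.085×10⁸)^(1/4).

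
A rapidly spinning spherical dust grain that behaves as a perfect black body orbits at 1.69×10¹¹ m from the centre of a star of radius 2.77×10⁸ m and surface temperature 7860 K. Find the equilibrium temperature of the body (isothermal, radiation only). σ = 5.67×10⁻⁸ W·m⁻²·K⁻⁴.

T ≈ 225 K

The star's surface emits σT_*⁴; at distance d the flux is S = σT_*⁴(R_*/d)².
S = 5.67×10⁻⁸·(7860)⁴·(2.77×10⁸/1.69×10¹¹)² = 581.4 W/m².
For an isothermal sphere T⁴ = (1−a)S/(4σ) = 2.563×10⁹ K⁴.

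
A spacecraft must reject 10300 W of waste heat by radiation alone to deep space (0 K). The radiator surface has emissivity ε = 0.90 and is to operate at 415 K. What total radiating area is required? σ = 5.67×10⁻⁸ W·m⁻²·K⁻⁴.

P = εσA T⁴ ⇒ A = P/(εσT⁴).
T⁴ = 2.966×10¹⁰ K⁴.
A = 10300/(0.90 × 5.67×10⁻⁸ × 2.966×10¹⁰).

A ≈ 6.80 m²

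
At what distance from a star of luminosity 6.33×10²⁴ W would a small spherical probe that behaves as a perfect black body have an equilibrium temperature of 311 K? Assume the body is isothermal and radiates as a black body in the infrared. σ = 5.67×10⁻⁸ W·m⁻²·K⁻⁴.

d ≈ 1.54×10¹⁰ m

For an isothermal black-emitting sphere, (1−a)S·πr² = σ·4πr²·T⁴ ⇒ S = 4σT⁴/(1−a).
S = 4·5.67×10⁻⁸·(311)⁴/1.00 = 2122 W/m².
Flux falls as S = L/(4πd²), so d = √(L/(4πS)) = √(6.33×10²⁴/(4π·2122)).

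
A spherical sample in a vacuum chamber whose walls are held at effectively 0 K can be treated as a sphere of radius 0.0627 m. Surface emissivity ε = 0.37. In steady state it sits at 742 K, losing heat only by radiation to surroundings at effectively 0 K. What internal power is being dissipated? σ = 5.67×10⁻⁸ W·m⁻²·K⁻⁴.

Steady state: P = εσA T⁴.
A = 4πr² = 0.04940 m²; T⁴ = (742)⁴ = 3.031×10¹¹ K⁴.
P = 0.37 × 5.67×10⁻⁸ × 0.04940 × 3.031×10¹¹.

P ≈ 314 W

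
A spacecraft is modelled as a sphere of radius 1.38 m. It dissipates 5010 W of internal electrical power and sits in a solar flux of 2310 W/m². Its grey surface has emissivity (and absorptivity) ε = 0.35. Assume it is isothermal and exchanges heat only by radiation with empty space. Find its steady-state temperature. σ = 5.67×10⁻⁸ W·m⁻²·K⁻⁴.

At steady state, absorbed solar power + internal power = radiated power.
Absorbed: α·S·A_cross = 0.35·2310·5.983 = 4837 W (cross-section πr²).
Total input = 4837 + 5010 = 9847 W.
Radiated: εσ·A_surf·T⁴ with A_surf = 4πr² = 23.93 m².
T⁴ = 9847/(0.35·5.67×10⁻⁸·23.93) = 2.073×10¹⁰ K⁴.

T ≈ 379 K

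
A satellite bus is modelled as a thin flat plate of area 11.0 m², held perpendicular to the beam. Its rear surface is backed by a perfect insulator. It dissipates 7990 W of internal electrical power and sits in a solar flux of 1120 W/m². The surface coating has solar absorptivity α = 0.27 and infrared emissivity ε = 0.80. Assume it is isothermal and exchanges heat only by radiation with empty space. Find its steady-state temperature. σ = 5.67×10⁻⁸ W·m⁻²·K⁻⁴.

T ≈ 388 K

At steady state, absorbed solar power + internal power = radiated power.
Absorbed: α·S·A_cross = 0.27·1120·11.00 = 3326 W (cross-section A).
Total input = 3326 + 7990 = 11320 W.
Radiated: εσ·A_surf·T⁴ with A_surf = A = 11.00 m².
T⁴ = 11320/(0.80·5.67×10⁻⁸·11.00) = 2.268×10¹⁰ K⁴.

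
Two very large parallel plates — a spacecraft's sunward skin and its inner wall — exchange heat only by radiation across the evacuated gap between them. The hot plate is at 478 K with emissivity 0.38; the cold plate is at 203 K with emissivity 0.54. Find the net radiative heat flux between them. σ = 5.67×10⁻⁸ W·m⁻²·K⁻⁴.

q ≈ 822 W/m²

For two infinite grey parallel plates, q = σ(T₁⁴ − T₂⁴)/(1/ε₁ + 1/ε₂ − 1).
T₁⁴ − T₂⁴ = 5.220×10¹⁰ − 1.698×10⁹ = 5.051×10¹⁰ K⁴.
1/ε₁ + 1/ε₂ − 1 = 2.632 + 1.852 − 1 = 3.483.
q = 5.67×10⁻⁸ × 5.051×10¹⁰ / 3.483.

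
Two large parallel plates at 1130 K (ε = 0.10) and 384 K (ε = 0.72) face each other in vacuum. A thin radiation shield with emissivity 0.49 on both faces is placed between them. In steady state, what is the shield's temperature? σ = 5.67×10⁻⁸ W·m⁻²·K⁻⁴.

T_s ≈ 747 K

In steady state the net flux on the hot side equals that on the cold side.
σ(T₁⁴−T_s⁴)/D₁ = σ(T_s⁴−T₂⁴)/D₂, with D₁ = 1/ε₁+1/ε_s−1 = 11.04, D₂ = 1/ε_s+1/ε₂−1 = 2.430.
Solve for T_s⁴: T_s⁴ = (D₂·T₁⁴ + D₁·T₂⁴)/(D₁+D₂) = 3.119×10¹¹ K⁴.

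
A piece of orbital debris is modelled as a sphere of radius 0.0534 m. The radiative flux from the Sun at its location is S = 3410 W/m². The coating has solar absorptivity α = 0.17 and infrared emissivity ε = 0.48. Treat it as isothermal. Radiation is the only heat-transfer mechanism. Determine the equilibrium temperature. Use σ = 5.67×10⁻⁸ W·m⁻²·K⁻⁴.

T ≈ 270 K

At equilibrium, absorbed power = emitted power.
Absorbing cross-section = πr² = 0.008958 m²; emitting surface = 4πr² = 0.03583 m² (ratio 4).
αS·A_cross = εσ·A_surf·T⁴  ⇒  T⁴ = αS/(ε·4σ).
T⁴ = 0.170·3410/(0.48·4·5.67×10⁻⁸) = 5.325×10⁹ K⁴.
T = (5.325×10⁹)^(1/4).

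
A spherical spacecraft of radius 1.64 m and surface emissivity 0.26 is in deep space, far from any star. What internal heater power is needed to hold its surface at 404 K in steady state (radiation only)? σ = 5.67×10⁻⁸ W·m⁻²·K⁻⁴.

P = εσ·4πr²·T⁴.
4πr² = 33.80 m²; T⁴ = 2.664×10¹⁰ K⁴.
P = 0.26·5.67×10⁻⁸·33.80·2.664×10¹⁰.

P ≈ 13300 W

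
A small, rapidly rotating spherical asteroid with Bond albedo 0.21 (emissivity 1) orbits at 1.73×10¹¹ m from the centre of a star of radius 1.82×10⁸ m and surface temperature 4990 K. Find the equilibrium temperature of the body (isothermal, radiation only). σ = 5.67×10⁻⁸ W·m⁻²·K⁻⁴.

T ≈ 108 K

The star's surface emits σT_*⁴; at distance d the flux is S = σT_*⁴(R_*/d)².
S = 5.67×10⁻⁸·(4990)⁴·(1.82×10⁸/1.73×10¹¹)² = 38.91 W/m².
For an isothermal sphere T⁴ = (1−a)S/(4σ) = 1.355×10⁸ K⁴.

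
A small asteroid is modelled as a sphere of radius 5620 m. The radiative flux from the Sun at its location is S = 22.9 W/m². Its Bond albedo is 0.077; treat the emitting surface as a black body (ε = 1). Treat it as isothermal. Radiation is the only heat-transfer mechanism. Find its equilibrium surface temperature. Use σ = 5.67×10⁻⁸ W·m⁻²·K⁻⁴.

T ≈ 98.3 K

At equilibrium, absorbed power = emitted power.
Absorbing cross-section = πr² = 9.923×10⁷ m²; emitting surface = 4πr² = 3.969×10⁸ m² (ratio 4).
(1−a)S·A_cross = εσ·A_surf·T⁴  ⇒  T⁴ = (1−a)S/(4σ).
T⁴ = 0.923·22.9/(4·5.67×10⁻⁸) = 9.320×10⁷ K⁴.
T = (9.320×10⁷)^(1/4).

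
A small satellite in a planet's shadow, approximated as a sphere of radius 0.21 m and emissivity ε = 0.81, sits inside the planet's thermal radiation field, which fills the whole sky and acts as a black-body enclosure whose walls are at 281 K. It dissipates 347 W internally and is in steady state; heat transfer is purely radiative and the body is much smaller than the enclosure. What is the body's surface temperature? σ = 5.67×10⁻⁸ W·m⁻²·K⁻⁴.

T ≈ 375 K

For a small grey body in a large enclosure, net radiated power = εσA(T⁴ − T_w⁴).
Steady state: P = εσA(T⁴ − T_w⁴) with A = 4πr² = 0.5542 m².
T⁴ = P/(εσA) + T_w⁴ = 347/(0.81·5.67×10⁻⁸·0.5542) + (281)⁴
    = 1.363×10¹⁰ + 6.235×10⁹ = 1.987×10¹⁰ K⁴.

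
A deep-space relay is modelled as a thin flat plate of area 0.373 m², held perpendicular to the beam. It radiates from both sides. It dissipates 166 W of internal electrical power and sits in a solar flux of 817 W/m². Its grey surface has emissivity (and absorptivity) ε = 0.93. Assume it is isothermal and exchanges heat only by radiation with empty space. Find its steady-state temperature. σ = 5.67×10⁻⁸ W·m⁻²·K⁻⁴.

At steady state, absorbed solar power + internal power = radiated power.
Absorbed: α·S·A_cross = 0.93·817·0.3730 = 283.4 W (cross-section A).
Total input = 283.4 + 166 = 449.4 W.
Radiated: εσ·A_surf·T⁴ with A_surf = 2A = 0.7460 m².
T⁴ = 449.4/(0.93·5.67×10⁻⁸·0.7460) = 1.142×10¹⁰ K⁴.

T ≈ 327 K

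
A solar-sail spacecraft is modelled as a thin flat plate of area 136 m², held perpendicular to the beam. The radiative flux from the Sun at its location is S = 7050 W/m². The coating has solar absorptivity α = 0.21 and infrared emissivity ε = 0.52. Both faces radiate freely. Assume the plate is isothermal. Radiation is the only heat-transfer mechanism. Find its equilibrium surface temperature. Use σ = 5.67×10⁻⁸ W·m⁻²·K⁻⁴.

At equilibrium, absorbed power = emitted power.
Absorbing cross-section = A = 136.0 m²; emitting surface = 2A = 272.0 m² (ratio 2).
αS·A_cross = εσ·A_surf·T⁴  ⇒  T⁴ = αS/(ε·2σ).
T⁴ = 0.210·7050/(0.52·2·5.67×10⁻⁸) = 2.511×10¹⁰ K⁴.
T = (2.511×10¹⁰)^(1/4).

T ≈ 398 K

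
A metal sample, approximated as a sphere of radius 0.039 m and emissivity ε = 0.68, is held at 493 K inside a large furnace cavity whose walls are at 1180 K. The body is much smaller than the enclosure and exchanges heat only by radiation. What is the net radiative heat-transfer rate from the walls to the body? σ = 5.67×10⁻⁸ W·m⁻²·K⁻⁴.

P_net ≈ 1390 W

For a small grey body in a large enclosure: P_net = εσA(T_body⁴ − T_wall⁴).
A = 4πr² = 0.01911 m²; T_body⁴ − T_wall⁴ = 5.907×10¹⁰ − 1.939×10¹² = -1.880×10¹² K⁴.
|P_net| = 0.68·5.67×10⁻⁸·0.01911·1.880×10¹².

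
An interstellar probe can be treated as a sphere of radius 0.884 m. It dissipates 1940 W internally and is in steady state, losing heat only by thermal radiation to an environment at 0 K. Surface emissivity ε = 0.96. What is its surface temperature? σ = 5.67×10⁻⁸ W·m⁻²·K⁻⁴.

T ≈ 245 K

Steady state: internal power = radiated power, P = εσA T⁴.
Radiating area A = 4πr² = 9.820 m².
T⁴ = P/(εσA) = 1940/(0.96·5.67×10⁻⁸·9.820) = 3.629×10⁹ K⁴.
T = (3.629×10⁹)^(1/4).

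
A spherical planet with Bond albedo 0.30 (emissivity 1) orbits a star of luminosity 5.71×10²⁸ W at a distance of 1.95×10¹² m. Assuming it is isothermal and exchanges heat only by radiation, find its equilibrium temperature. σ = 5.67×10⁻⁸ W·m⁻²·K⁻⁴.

T ≈ 246 K

First find the stellar flux at distance d: S = L/(4πd²) = 5.71×10²⁸/(4π·(1.95×10¹²)²) = 1195 W/m².
For an isothermal sphere, absorbed (1−a)S·πr² = emitted σ·4πr²·T⁴, so T⁴ = (1−a)S/(4σ).
T⁴ = 0.700·1195/(4·5.67×10⁻⁸) = 3.688×10⁹ K⁴.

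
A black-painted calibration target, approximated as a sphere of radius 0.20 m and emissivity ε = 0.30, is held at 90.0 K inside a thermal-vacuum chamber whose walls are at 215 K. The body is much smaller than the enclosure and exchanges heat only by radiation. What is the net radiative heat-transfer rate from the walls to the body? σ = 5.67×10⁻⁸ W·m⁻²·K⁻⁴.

P_net ≈ 17.7 W

For a small grey body in a large enclosure: P_net = εσA(T_body⁴ − T_wall⁴).
A = 4πr² = 0.5027 m²; T_body⁴ − T_wall⁴ = 6.561×10⁷ − 2.137×10⁹ = -2.071×10⁹ K⁴.
|P_net| = 0.30·5.67×10⁻⁸·0.5027·2.071×10⁹.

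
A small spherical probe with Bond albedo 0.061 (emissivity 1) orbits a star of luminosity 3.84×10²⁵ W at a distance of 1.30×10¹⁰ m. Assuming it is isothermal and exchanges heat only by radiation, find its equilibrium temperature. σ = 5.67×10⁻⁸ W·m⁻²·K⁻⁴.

First find the stellar flux at distance d: S = L/(4πd²) = 3.84×10²⁵/(4π·(1.30×10¹⁰)²) = 18080 W/m².
For an isothermal sphere, absorbed (1−a)S·πr² = emitted σ·4πr²·T⁴, so T⁴ = (1−a)S/(4σ).
T⁴ = 0.939·18080/(4·5.67×10⁻⁸) = 7.486×10¹⁰ K⁴.

T ≈ 523 K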